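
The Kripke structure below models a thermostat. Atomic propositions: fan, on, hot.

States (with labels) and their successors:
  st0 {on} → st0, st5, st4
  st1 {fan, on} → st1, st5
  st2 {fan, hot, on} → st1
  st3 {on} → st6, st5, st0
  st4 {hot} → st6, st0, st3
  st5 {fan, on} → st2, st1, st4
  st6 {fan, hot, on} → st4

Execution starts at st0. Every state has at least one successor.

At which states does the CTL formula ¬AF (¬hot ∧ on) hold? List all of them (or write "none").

{st4, st6}

States satisfying ¬hot ∧ on: {st0, st1, st3, st5}.
States satisfying AF (¬hot ∧ on): {st0, st1, st2, st3, st5}.
States satisfying ¬AF (¬hot ∧ on): {st4, st6}.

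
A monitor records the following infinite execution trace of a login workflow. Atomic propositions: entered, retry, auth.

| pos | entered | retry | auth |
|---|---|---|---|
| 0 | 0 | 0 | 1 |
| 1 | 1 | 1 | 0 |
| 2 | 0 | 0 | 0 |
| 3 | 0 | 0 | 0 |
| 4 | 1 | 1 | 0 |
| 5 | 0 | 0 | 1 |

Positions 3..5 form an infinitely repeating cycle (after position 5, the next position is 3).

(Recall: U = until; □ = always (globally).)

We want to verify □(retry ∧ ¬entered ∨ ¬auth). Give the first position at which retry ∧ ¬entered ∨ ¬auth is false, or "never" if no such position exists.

0

At position 0 the labels are {auth}, so retry ∧ ¬entered ∨ ¬auth is false there. This is the first violation.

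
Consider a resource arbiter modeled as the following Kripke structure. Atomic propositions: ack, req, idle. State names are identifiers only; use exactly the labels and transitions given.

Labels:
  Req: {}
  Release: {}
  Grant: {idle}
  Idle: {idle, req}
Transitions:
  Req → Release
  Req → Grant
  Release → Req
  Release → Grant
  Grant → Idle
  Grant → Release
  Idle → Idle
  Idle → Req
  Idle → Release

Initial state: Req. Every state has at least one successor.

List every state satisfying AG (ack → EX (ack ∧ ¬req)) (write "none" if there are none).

States satisfying ack → EX (ack ∧ ¬req): {Req, Release, Grant, Idle}.
States satisfying AG (ack → EX (ack ∧ ¬req)): {Req, Release, Grant, Idle}.

{Req, Release, Grant, Idle}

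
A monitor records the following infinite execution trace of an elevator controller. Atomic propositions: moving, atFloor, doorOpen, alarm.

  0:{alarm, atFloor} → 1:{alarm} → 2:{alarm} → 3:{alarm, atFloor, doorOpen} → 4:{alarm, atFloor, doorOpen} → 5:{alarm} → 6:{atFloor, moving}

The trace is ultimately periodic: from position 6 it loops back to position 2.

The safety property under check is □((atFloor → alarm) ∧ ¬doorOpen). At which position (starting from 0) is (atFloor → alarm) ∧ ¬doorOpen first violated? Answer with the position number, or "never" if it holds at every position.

Check (atFloor → alarm) ∧ ¬doorOpen at each position in order: 0 ✓, 1 ✓, 2 ✓.
At position 3 the labels are {alarm, atFloor, doorOpen}, so (atFloor → alarm) ∧ ¬doorOpen is false there. This is the first violation.

3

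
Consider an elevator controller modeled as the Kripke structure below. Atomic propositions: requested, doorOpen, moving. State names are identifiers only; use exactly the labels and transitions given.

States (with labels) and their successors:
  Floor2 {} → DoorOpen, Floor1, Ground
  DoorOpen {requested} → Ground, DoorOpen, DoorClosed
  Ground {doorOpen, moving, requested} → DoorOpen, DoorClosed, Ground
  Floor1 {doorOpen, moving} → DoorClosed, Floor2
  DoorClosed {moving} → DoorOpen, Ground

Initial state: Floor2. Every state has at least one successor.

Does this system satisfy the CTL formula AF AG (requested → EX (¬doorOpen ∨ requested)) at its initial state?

States satisfying AG (requested → EX (¬doorOpen ∨ requested)): {Floor2, DoorOpen, Ground, Floor1, DoorClosed}.
States satisfying AF AG (requested → EX (¬doorOpen ∨ requested)): {Floor2, DoorOpen, Ground, Floor1, DoorClosed}.
Floor2 ∈ Sat(AF AG (requested → EX (¬doorOpen ∨ requested))).

Holds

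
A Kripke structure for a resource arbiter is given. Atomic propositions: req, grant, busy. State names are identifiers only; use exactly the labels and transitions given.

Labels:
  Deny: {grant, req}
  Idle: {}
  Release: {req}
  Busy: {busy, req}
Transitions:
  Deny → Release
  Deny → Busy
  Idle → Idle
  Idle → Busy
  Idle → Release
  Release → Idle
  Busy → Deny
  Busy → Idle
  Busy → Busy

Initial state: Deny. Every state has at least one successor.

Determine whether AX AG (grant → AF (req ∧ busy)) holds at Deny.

Does not hold

States satisfying AG (grant → AF (req ∧ busy)): ∅.
States satisfying AX AG (grant → AF (req ∧ busy)): ∅.
Deny ∉ Sat(AX AG (grant → AF (req ∧ busy))).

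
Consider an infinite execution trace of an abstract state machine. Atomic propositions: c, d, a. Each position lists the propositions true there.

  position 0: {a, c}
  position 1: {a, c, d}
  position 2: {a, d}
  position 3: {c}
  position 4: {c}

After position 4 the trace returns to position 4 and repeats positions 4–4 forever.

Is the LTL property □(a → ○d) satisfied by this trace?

a → ○d must hold at every position from 0 onward. It fails at position 2, so □(a → ○d) is false.
Positions where a holds: 0, 1, 2.
Check ○d at each: 0→ok, 1→ok, 2→fails.

Does not hold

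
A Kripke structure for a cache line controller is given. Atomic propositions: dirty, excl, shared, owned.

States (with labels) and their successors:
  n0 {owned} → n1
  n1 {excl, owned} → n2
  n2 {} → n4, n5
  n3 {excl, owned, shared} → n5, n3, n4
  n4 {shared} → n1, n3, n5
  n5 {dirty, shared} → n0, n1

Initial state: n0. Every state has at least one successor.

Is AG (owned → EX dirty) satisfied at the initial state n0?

States satisfying owned → EX dirty: {n2, n3, n4, n5}.
States satisfying AG (owned → EX dirty): ∅.
n0 is reachable from n0 and violates owned → EX dirty, so AG fails at n0.
n0 ∉ Sat(AG (owned → EX dirty)).

Does not hold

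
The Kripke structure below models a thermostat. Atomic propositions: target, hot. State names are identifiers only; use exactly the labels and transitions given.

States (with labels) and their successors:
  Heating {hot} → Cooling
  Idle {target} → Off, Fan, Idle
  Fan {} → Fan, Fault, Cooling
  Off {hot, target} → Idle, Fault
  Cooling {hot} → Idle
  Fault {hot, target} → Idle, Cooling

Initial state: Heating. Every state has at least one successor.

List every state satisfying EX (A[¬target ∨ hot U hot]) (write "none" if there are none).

States satisfying A[¬target ∨ hot U hot]: {Heating, Off, Cooling, Fault}.
States satisfying EX (A[¬target ∨ hot U hot]): {Heating, Idle, Fan, Off, Fault}.

{Heating, Idle, Fan, Off, Fault}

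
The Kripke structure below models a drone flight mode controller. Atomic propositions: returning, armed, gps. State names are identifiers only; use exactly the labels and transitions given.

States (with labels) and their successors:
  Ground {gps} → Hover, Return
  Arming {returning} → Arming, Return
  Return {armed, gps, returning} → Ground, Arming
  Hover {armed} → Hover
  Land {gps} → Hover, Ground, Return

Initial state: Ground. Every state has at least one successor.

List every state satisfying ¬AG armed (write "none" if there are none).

States satisfying armed: {Return, Hover}.
States satisfying AG armed: {Hover}.
States satisfying ¬AG armed: {Ground, Arming, Return, Land}.

{Ground, Arming, Return, Land}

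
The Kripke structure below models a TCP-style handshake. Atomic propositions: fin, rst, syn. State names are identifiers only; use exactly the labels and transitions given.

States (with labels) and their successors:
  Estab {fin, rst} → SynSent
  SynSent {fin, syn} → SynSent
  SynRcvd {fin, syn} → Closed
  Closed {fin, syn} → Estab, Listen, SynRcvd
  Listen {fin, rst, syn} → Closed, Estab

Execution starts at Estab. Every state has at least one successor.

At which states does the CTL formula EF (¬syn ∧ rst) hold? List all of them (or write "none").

States satisfying ¬syn ∧ rst: {Estab}.
States satisfying EF (¬syn ∧ rst): {Estab, SynRcvd, Closed, Listen}.

{Estab, SynRcvd, Closed, Listen}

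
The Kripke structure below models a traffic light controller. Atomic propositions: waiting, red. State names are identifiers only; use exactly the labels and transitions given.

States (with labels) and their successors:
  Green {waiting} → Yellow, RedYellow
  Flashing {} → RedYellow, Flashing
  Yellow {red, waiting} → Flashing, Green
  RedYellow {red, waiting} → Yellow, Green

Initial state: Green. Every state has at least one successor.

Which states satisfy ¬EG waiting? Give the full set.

{Flashing}

States satisfying waiting: {Green, Yellow, RedYellow}.
States satisfying EG waiting: {Green, Yellow, RedYellow}.
States satisfying ¬EG waiting: {Flashing}.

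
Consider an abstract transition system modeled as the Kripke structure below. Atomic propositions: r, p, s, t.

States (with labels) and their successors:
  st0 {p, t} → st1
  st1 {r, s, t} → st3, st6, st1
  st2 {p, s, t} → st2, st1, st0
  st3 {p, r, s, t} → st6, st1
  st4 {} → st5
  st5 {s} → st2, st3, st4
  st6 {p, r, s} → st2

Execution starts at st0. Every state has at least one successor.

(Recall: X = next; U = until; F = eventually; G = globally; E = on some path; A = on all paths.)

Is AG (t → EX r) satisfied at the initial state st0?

Satisfied

States satisfying t → EX r: {st0, st1, st2, st3, st4, st5, st6}.
States satisfying AG (t → EX r): {st0, st1, st2, st3, st4, st5, st6}.
Every state reachable from st0 satisfies t → EX r.
st0 ∈ Sat(AG (t → EX r)).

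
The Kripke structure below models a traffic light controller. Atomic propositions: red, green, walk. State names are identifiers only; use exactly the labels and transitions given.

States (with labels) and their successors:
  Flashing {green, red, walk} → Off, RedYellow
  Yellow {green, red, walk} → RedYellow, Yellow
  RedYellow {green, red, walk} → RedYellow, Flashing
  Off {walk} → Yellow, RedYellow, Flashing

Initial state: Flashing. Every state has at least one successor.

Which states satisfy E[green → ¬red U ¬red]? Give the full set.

{Off}

States satisfying green → ¬red: {Off}.
States satisfying ¬red: {Off}.
States satisfying E[green → ¬red U ¬red]: {Off}.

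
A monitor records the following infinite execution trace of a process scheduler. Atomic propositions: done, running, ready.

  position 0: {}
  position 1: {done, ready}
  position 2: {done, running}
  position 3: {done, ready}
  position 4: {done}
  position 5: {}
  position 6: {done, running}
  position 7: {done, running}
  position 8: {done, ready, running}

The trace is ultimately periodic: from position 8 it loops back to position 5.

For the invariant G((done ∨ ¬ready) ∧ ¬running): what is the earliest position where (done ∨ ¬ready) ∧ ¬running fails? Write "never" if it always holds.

Check (done ∨ ¬ready) ∧ ¬running at each position in order: 0 ✓, 1 ✓.
At position 2 the labels are {done, running}, so (done ∨ ¬ready) ∧ ¬running is false there. This is the first violation.

2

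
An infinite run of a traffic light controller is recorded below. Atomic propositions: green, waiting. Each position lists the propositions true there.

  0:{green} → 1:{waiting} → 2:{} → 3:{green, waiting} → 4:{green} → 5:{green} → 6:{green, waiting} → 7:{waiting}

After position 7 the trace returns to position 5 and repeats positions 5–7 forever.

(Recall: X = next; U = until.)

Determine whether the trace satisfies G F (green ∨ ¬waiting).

F (green ∨ ¬waiting) holds at every position 0..7, and those are all positions ever visited, so G F (green ∨ ¬waiting) holds.

Holds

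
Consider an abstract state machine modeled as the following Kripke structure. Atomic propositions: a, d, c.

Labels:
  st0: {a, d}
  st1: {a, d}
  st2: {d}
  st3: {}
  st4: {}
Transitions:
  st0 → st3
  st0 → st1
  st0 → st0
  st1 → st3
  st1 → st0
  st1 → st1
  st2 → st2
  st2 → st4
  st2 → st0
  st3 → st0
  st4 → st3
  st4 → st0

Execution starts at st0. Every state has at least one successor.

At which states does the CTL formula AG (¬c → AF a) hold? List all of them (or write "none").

States satisfying ¬c → AF a: {st0, st1, st3, st4}.
States satisfying AG (¬c → AF a): {st0, st1, st3, st4}.

{st0, st1, st3, st4}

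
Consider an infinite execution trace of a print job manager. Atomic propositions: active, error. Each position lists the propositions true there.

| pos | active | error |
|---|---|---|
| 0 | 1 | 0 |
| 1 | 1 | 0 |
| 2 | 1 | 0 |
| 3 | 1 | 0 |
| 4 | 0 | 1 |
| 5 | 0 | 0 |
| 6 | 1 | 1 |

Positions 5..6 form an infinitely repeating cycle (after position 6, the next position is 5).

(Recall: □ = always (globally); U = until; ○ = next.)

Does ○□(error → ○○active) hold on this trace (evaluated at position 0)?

Holds

The position after 0 is 1; □(error → ○○active) is true there.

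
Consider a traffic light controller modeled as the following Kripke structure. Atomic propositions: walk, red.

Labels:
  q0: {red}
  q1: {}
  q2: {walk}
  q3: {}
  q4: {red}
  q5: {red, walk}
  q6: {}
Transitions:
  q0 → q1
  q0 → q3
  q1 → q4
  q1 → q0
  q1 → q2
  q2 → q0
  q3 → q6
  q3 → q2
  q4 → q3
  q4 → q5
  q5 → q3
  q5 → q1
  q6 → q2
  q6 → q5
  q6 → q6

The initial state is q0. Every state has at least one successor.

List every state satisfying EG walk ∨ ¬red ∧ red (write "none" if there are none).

none

States satisfying walk: {q2, q5}.
States satisfying EG walk: ∅.
States satisfying ¬red: {q1, q2, q3, q6}.
States satisfying ¬red ∧ red: ∅.
States satisfying EG walk ∨ ¬red ∧ red: ∅.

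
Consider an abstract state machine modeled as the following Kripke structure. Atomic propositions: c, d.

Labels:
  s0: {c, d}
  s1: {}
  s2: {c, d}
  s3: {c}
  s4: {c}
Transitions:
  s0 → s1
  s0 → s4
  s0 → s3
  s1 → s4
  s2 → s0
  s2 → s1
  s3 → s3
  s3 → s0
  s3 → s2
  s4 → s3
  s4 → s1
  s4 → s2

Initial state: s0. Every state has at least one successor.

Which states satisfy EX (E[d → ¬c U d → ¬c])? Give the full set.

{s0, s1, s2, s3, s4}

States satisfying E[d → ¬c U d → ¬c]: {s1, s3, s4}.
States satisfying EX (E[d → ¬c U d → ¬c]): {s0, s1, s2, s3, s4}.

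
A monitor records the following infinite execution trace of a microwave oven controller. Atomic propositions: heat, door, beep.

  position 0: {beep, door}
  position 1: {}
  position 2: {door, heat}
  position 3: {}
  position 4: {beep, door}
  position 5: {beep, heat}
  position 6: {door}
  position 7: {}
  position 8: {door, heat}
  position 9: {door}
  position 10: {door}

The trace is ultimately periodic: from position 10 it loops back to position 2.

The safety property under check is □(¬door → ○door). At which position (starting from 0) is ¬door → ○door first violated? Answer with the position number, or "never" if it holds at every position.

never

¬door → ○door holds at every position 0..10, and those are all the positions the trace ever visits, so the invariant □(¬door → ○door) is never violated.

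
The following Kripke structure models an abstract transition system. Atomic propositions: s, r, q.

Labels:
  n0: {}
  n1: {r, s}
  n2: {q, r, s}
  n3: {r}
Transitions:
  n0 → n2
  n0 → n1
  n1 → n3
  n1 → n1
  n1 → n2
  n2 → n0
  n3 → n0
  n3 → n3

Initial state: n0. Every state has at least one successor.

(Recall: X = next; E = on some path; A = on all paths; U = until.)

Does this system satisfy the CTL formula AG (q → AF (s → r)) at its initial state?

States satisfying q → AF (s → r): {n0, n1, n2, n3}.
States satisfying AG (q → AF (s → r)): {n0, n1, n2, n3}.
Every state reachable from n0 satisfies q → AF (s → r).
n0 ∈ Sat(AG (q → AF (s → r))).

Yes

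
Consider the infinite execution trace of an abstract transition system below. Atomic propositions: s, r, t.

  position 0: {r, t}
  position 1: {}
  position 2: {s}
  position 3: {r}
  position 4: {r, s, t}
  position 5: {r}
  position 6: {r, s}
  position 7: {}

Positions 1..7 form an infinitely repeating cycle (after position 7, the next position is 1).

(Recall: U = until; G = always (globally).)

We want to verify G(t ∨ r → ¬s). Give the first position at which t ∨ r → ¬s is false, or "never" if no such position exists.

4

Check t ∨ r → ¬s at each position in order: 0 ✓, 1 ✓, 2 ✓, 3 ✓.
At position 4 the labels are {r, s, t}, so t ∨ r → ¬s is false there. This is the first violation.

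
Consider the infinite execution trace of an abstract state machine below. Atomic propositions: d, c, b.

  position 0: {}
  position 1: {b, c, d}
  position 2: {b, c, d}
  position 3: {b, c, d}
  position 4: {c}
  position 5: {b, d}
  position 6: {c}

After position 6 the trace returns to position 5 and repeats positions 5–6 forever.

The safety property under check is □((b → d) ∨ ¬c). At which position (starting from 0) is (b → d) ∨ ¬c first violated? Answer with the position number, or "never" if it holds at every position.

never

(b → d) ∨ ¬c holds at every position 0..6, and those are all the positions the trace ever visits, so the invariant □((b → d) ∨ ¬c) is never violated.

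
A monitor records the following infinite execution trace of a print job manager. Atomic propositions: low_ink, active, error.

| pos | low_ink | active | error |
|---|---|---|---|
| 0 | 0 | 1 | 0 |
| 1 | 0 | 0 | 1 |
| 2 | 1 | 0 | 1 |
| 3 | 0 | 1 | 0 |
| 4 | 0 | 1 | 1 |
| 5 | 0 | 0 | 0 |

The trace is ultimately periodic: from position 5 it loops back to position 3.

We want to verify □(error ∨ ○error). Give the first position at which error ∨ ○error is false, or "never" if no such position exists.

Check error ∨ ○error at each position in order: 0 ✓, 1 ✓, 2 ✓, 3 ✓, 4 ✓.
At position 5 the labels are {} and the next position 3 has {active}, so error ∨ ○error is false there. This is the first violation.

5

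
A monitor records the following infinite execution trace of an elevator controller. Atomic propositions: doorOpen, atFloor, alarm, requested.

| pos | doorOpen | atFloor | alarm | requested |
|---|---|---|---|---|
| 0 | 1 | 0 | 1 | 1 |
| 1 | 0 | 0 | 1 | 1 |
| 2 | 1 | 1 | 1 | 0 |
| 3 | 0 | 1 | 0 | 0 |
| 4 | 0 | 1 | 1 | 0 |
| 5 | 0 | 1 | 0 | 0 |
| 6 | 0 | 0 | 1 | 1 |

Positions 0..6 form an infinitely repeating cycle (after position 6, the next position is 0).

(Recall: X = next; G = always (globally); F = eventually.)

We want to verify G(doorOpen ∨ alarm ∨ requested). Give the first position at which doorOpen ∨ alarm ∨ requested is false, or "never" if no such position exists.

Check doorOpen ∨ alarm ∨ requested at each position in order: 0 ✓, 1 ✓, 2 ✓.
At position 3 the labels are {atFloor}, so doorOpen ∨ alarm ∨ requested is false there. This is the first violation.

3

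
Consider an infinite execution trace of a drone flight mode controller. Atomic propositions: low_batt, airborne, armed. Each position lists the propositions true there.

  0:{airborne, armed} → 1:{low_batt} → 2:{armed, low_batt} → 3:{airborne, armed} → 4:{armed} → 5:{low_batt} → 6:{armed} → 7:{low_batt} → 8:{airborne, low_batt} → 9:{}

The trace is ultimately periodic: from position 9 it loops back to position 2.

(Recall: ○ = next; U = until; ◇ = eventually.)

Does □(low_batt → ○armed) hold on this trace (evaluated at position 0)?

No

low_batt → ○armed must hold at every position from 0 onward. It fails at position 7, so □(low_batt → ○armed) is false.
Positions where low_batt holds: 1, 2, 5, 7, 8.
Check ○armed at each: 1→ok, 2→ok, 5→ok, 7→fails, 8→fails.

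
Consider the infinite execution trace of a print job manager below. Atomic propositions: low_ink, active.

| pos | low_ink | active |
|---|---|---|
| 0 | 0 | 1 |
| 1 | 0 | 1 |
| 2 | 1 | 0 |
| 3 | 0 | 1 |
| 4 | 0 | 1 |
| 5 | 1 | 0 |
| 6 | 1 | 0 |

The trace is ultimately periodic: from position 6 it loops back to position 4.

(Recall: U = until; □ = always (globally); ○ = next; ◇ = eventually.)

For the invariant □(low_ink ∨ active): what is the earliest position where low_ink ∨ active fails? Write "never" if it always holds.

low_ink ∨ active holds at every position 0..6, and those are all the positions the trace ever visits, so the invariant □(low_ink ∨ active) is never violated.

never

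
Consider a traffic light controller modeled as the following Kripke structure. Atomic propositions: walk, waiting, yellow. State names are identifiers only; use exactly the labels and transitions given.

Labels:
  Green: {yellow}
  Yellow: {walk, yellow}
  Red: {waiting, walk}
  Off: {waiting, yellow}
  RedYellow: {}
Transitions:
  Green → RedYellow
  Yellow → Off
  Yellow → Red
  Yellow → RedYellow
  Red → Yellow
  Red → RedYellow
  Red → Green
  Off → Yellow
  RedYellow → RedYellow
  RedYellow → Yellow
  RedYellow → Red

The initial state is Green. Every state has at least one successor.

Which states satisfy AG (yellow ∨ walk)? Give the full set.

States satisfying yellow ∨ walk: {Green, Yellow, Red, Off}.
States satisfying AG (yellow ∨ walk): ∅.

none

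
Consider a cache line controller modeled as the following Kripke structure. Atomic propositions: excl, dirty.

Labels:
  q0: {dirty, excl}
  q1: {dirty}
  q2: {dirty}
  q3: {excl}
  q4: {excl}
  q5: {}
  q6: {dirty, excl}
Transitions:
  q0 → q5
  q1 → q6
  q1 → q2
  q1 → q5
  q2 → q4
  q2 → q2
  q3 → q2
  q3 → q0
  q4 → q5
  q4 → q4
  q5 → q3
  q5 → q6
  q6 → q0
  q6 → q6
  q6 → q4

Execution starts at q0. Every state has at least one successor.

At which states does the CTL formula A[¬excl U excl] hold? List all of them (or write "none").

States satisfying ¬excl: {q1, q2, q5}.
States satisfying excl: {q0, q3, q4, q6}.
States satisfying A[¬excl U excl]: {q0, q3, q4, q5, q6}.

{q0, q3, q4, q5, q6}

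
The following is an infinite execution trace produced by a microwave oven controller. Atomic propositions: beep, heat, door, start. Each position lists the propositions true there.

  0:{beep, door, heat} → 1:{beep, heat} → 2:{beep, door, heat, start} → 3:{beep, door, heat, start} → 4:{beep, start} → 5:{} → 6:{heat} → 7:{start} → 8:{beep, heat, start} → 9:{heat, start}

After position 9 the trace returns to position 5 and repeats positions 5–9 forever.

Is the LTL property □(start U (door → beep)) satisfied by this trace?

Holds

start U (door → beep) holds at every position 0..9, and those are all positions ever visited, so □(start U (door → beep)) holds.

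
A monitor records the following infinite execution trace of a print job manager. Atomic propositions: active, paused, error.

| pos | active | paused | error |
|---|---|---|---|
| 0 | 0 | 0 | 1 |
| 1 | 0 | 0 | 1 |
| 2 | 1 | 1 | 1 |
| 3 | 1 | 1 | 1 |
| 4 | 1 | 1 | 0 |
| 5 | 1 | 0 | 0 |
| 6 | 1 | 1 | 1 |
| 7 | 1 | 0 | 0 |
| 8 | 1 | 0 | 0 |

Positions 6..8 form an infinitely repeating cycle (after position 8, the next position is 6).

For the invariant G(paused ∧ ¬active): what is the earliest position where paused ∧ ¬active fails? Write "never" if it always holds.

At position 0 the labels are {error}, so paused ∧ ¬active is false there. This is the first violation.

0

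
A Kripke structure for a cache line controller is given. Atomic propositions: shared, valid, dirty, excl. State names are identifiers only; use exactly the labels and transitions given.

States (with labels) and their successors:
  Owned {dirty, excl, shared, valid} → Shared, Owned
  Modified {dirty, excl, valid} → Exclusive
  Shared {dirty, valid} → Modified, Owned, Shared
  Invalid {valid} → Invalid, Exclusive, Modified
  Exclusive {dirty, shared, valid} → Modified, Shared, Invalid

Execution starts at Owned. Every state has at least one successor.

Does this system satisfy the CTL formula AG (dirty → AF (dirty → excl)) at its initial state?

States satisfying dirty → AF (dirty → excl): {Owned, Modified, Invalid}.
States satisfying AG (dirty → AF (dirty → excl)): ∅.
Exclusive is reachable from Owned and violates dirty → AF (dirty → excl), so AG fails at Owned.
Owned ∉ Sat(AG (dirty → AF (dirty → excl))).

Violated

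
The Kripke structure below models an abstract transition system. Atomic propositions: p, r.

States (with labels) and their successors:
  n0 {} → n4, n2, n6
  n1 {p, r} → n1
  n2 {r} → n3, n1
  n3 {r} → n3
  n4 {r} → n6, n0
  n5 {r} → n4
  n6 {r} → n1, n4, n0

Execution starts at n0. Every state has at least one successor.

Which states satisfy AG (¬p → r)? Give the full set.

{n1, n2, n3}

States satisfying ¬p → r: {n1, n2, n3, n4, n5, n6}.
States satisfying AG (¬p → r): {n1, n2, n3}.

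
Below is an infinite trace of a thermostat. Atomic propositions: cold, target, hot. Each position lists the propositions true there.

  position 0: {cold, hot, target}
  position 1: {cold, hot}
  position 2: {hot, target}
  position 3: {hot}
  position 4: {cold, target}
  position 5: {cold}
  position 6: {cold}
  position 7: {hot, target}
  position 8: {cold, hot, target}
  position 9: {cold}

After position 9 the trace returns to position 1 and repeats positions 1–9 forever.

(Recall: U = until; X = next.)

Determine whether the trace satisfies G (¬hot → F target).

¬hot → F target holds at every position 0..9, and those are all positions ever visited, so G (¬hot → F target) holds.
Positions where ¬hot holds: 4, 5, 6, 9.
Check F target at each: 4→ok, 5→ok, 6→ok, 9→ok.

Yes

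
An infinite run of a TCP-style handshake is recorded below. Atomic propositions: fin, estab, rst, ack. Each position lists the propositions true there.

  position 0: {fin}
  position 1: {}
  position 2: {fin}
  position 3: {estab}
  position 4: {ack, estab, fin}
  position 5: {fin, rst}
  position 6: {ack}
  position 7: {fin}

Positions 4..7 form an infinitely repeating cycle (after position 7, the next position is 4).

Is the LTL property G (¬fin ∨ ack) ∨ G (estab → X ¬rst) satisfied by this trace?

¬fin ∨ ack must hold at every position from 0 onward. It fails at position 0, so G (¬fin ∨ ack) is false.
estab → X ¬rst must hold at every position from 0 onward. It fails at position 4, so G (estab → X ¬rst) is false.
Positions where estab holds: 3, 4.
Check X ¬rst at each: 3→ok, 4→fails.
At position 0: G (¬fin ∨ ack) is false; G (estab → X ¬rst) is false; so G (¬fin ∨ ack) ∨ G (estab → X ¬rst) is false.

No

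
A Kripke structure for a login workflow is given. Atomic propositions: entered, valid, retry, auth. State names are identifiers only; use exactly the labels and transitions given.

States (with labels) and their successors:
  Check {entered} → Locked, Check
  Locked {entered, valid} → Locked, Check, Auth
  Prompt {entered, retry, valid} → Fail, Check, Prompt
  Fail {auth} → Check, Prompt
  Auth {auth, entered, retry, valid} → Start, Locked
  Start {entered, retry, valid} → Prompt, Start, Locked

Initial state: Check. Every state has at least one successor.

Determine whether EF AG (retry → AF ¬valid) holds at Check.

States satisfying AG (retry → AF ¬valid): ∅.
States satisfying EF AG (retry → AF ¬valid): ∅.
No suitable path/successor from Check witnesses the formula.
Check ∉ Sat(EF AG (retry → AF ¬valid)).

Violated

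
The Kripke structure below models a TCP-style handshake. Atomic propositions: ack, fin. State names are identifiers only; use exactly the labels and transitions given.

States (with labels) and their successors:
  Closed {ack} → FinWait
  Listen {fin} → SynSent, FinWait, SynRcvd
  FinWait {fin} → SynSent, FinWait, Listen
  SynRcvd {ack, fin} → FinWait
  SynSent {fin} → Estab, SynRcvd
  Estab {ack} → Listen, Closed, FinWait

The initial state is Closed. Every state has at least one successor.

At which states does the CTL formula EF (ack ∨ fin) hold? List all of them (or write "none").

States satisfying ack ∨ fin: {Closed, Listen, FinWait, SynRcvd, SynSent, Estab}.
States satisfying EF (ack ∨ fin): {Closed, Listen, FinWait, SynRcvd, SynSent, Estab}.

{Closed, Listen, FinWait, SynRcvd, SynSent, Estab}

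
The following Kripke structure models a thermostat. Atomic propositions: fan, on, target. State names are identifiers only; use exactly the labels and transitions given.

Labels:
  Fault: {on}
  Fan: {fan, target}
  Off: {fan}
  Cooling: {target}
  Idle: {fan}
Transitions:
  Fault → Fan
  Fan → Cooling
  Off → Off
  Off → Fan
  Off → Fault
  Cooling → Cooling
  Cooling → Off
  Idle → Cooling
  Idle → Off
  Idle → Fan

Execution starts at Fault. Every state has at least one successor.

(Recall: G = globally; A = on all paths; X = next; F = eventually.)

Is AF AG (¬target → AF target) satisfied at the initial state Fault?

No

States satisfying AG (¬target → AF target): ∅.
States satisfying AF AG (¬target → AF target): ∅.
There is a path from Fault along which AG (¬target → AF target) never holds.
Fault ∉ Sat(AF AG (¬target → AF target)).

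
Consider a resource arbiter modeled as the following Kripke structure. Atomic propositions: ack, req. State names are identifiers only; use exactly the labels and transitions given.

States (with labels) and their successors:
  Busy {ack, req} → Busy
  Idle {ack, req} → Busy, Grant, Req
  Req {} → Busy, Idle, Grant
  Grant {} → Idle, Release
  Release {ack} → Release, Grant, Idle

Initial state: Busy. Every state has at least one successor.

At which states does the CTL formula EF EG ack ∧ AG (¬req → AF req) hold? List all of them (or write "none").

States satisfying EG ack: {Busy, Idle, Release}.
States satisfying EF EG ack: {Busy, Idle, Req, Grant, Release}.
States satisfying ¬req → AF req: {Busy, Idle}.
States satisfying AG (¬req → AF req): {Busy}.
States satisfying EF EG ack ∧ AG (¬req → AF req): {Busy}.

{Busy}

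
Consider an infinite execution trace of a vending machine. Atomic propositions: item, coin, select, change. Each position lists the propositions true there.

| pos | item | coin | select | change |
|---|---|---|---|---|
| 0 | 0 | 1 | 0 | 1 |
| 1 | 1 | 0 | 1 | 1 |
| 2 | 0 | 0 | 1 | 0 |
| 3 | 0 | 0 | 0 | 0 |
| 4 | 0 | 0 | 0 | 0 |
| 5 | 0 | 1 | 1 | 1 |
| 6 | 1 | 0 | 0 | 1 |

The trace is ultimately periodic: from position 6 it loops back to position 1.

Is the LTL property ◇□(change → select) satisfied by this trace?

□(change → select) is false at every position 0..6, so it never becomes true and ◇□(change → select) fails.

Violated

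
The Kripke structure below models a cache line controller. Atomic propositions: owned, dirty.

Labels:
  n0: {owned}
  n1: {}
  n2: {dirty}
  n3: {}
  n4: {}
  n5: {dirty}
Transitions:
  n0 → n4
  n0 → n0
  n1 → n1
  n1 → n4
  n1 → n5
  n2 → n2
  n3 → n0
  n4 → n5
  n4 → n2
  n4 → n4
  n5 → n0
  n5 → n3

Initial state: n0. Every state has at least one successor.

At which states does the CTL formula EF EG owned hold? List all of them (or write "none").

States satisfying EG owned: {n0}.
States satisfying EF EG owned: {n0, n1, n3, n4, n5}.

{n0, n1, n3, n4, n5}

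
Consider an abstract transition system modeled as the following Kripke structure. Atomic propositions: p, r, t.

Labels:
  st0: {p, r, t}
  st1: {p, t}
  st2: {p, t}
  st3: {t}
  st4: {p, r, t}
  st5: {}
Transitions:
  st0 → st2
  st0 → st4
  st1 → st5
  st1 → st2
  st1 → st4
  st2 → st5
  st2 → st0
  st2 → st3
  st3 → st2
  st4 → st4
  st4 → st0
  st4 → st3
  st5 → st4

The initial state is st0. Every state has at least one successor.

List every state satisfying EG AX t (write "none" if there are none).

{st0, st4, st5}

States satisfying AX t: {st0, st3, st4, st5}.
States satisfying EG AX t: {st0, st4, st5}.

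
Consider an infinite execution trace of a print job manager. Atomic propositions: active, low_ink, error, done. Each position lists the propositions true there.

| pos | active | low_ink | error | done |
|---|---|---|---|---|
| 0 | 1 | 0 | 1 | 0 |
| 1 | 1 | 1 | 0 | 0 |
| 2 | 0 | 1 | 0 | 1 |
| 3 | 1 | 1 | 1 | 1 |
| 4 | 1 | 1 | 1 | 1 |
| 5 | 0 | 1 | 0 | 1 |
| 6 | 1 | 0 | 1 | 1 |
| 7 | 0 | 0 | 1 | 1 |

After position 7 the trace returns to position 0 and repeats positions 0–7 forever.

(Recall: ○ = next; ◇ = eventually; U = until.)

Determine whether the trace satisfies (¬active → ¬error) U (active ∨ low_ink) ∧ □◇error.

Walking from position 0: active ∨ low_ink first holds at position 0, and ¬active → ¬error holds at every earlier position along the way, so (¬active → ¬error) U (active ∨ low_ink) holds.
◇error holds at every position 0..7, and those are all positions ever visited, so □◇error holds.
At position 0: (¬active → ¬error) U (active ∨ low_ink) is true; □◇error is true; so (¬active → ¬error) U (active ∨ low_ink) ∧ □◇error is true.

Holds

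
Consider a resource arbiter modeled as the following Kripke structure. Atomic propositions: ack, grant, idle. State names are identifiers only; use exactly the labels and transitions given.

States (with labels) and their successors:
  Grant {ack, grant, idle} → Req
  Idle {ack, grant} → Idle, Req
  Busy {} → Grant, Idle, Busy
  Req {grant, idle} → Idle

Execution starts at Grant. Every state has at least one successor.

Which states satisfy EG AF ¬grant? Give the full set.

{Busy}

States satisfying AF ¬grant: {Busy}.
States satisfying EG AF ¬grant: {Busy}.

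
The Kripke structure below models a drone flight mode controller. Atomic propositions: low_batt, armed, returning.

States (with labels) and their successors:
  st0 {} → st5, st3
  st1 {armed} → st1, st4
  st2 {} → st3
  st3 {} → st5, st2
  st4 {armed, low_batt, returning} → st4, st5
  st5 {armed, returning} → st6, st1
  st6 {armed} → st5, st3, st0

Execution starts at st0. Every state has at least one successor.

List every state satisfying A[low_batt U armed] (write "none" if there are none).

States satisfying low_batt: {st4}.
States satisfying armed: {st1, st4, st5, st6}.
States satisfying A[low_batt U armed]: {st1, st4, st5, st6}.

{st1, st4, st5, st6}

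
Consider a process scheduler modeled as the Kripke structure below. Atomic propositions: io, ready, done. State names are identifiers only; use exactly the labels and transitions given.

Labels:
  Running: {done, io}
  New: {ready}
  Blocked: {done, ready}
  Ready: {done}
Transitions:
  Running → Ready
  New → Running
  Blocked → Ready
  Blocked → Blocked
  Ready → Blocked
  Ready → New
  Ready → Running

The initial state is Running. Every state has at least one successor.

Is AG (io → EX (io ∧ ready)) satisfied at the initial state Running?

No

States satisfying io → EX (io ∧ ready): {New, Blocked, Ready}.
States satisfying AG (io → EX (io ∧ ready)): ∅.
Running is reachable from Running and violates io → EX (io ∧ ready), so AG fails at Running.
Running ∉ Sat(AG (io → EX (io ∧ ready))).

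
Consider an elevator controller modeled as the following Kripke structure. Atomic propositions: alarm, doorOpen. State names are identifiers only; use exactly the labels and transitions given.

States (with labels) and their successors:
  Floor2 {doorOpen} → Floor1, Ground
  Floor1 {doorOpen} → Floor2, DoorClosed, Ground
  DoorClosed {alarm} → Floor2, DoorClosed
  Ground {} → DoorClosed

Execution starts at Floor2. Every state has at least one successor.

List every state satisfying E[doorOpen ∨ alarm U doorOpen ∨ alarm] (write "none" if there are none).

States satisfying doorOpen ∨ alarm: {Floor2, Floor1, DoorClosed}.
States satisfying E[doorOpen ∨ alarm U doorOpen ∨ alarm]: {Floor2, Floor1, DoorClosed}.

{Floor2, Floor1, DoorClosed}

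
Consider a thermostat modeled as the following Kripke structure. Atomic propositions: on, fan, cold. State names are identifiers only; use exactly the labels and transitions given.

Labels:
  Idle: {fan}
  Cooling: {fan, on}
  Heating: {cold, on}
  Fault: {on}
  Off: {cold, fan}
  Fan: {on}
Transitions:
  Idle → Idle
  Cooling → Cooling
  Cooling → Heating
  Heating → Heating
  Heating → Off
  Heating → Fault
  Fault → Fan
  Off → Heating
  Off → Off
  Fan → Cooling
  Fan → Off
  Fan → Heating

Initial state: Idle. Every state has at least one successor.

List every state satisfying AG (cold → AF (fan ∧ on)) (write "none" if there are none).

{Idle}

States satisfying cold → AF (fan ∧ on): {Idle, Cooling, Fault, Fan}.
States satisfying AG (cold → AF (fan ∧ on)): {Idle}.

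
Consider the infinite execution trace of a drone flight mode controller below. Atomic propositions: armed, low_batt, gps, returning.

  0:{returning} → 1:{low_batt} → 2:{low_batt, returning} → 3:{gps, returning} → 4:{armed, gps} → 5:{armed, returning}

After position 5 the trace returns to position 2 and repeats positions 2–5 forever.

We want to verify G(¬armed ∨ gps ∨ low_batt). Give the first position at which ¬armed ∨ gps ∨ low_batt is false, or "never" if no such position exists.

Check ¬armed ∨ gps ∨ low_batt at each position in order: 0 ✓, 1 ✓, 2 ✓, 3 ✓, 4 ✓.
At position 5 the labels are {armed, returning}, so ¬armed ∨ gps ∨ low_batt is false there. This is the first violation.

5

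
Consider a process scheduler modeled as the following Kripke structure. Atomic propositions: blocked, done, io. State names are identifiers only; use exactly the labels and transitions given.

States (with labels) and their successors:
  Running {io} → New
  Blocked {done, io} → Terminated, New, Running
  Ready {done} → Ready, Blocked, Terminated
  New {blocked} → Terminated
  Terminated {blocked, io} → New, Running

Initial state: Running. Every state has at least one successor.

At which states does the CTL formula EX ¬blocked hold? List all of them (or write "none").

States satisfying ¬blocked: {Running, Blocked, Ready}.
States satisfying EX ¬blocked: {Blocked, Ready, Terminated}.

{Blocked, Ready, Terminated}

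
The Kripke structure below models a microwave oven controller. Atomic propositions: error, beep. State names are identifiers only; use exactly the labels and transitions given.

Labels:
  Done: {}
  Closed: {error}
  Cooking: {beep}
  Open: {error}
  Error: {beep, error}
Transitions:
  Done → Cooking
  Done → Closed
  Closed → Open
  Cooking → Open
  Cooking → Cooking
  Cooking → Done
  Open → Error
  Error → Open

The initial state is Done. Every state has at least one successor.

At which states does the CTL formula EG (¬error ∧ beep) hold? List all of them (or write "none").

{Cooking}

States satisfying ¬error ∧ beep: {Cooking}.
States satisfying EG (¬error ∧ beep): {Cooking}.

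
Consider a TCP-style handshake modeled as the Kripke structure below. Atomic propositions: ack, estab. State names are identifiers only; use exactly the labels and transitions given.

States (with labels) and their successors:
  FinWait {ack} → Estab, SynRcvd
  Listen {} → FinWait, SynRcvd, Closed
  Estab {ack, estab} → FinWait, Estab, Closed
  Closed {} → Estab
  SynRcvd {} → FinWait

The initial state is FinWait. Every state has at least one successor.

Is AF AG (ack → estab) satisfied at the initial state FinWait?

Violated

States satisfying AG (ack → estab): ∅.
States satisfying AF AG (ack → estab): ∅.
There is a path from FinWait along which AG (ack → estab) never holds.
FinWait ∉ Sat(AF AG (ack → estab)).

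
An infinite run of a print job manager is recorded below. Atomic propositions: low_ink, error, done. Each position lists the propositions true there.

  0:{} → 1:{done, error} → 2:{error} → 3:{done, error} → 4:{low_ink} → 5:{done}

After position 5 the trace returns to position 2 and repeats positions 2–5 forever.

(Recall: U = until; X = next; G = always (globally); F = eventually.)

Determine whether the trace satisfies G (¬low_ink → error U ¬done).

No

¬low_ink → error U ¬done must hold at every position from 0 onward. It fails at position 5, so G (¬low_ink → error U ¬done) is false.
Positions where ¬low_ink holds: 0, 1, 2, 3, 5.
Check error U ¬done at each: 0→ok, 1→ok, 2→ok, 3→ok, 5→fails.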